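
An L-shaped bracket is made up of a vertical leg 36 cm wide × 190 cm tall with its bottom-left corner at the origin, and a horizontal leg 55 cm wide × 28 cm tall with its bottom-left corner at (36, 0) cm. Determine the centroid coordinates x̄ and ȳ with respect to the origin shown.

x̄ = 26.36 cm, ȳ = 80.11 cm

vertical leg: A = 36 × 190 = 6840.00, centroid at (18.00, 95.00).
horizontal leg: A = 55 × 28 = 1540.00, centroid at (63.50, 14.00).
ΣA = 8380.00 cm²
ΣAx̄ = (6840.00)(18.00) + (1540.00)(63.50) = 220910.00 cm³
ΣAȳ = (6840.00)(95.00) + (1540.00)(14.00) = 671360.00 cm³
x̄ = 220910.00 / 8380.00 = 26.36 cm
ȳ = 671360.00 / 8380.00 = 80.11 cm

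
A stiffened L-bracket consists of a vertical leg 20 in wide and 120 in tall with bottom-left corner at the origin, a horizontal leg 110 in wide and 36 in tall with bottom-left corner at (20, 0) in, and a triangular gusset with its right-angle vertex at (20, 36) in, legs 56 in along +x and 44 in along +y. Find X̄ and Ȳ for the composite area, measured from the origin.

X̄ = 48.56 in, Ȳ = 36.58 in

vertical leg: A = 20 × 120 = 2400.00, centroid at (10.00, 60.00).
horizontal leg: A = 110 × 36 = 3960.00, centroid at (75.00, 18.00).
gusset: A = ½·56·44 = 1232.00, centroid at (38.67, 50.67).
ΣA = 7592.00 in², ΣAX̄ = 368637.33 in³, ΣAȲ = 277701.33 in³.
X̄ = 368637.33/7592.00 = 48.56 in; Ȳ = 277701.33/7592.00 = 36.58 in.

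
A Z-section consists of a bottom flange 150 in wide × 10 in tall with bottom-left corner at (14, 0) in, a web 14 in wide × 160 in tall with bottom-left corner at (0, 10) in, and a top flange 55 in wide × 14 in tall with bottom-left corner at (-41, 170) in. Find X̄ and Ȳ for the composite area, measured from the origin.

bottom flange: A = 150 × 10 = 1500.00, centroid at (89.00, 5.00).
web: A = 14 × 160 = 2240.00, centroid at (7.00, 90.00).
top flange: A = 55 × 14 = 770.00, centroid at (-13.50, 177.00).
ΣA = 4510.00 in²
ΣAX̄ = (1500.00)(89.00) + (2240.00)(7.00) + (770.00)(-13.50) = 138785.00 in³
ΣAȲ = (1500.00)(5.00) + (2240.00)(90.00) + (770.00)(177.00) = 345390.00 in³
X̄ = 138785.00 / 4510.00 = 30.77 in
Ȳ = 345390.00 / 4510.00 = 76.58 in

X̄ = 30.77 in, Ȳ = 76.58 in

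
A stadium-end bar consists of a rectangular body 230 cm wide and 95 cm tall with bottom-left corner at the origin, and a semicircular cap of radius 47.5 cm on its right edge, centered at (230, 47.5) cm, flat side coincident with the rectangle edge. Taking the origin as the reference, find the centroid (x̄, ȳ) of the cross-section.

x̄ = 133.86 cm, ȳ = 47.50 cm

rectangular body: A = 230 × 95 = 21850.00, centroid at (115.00, 47.50).
semicircular end: A = ½π·47.5² = 3544.11, centroid at (250.16, 47.50).
ΣA = 25394.11 cm², ΣAx̄ = 3399343.04 cm³, ΣAȳ = 1206220.19 cm³.
x̄ = 3399343.04/25394.11 = 133.86 cm; ȳ = 1206220.19/25394.11 = 47.50 cm.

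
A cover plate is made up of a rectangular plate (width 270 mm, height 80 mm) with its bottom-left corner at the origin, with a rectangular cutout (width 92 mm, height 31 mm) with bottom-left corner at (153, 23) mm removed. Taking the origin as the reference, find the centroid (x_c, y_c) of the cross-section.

plate: A = 270 × 80 = 21600.00, centroid at (135.00, 40.00).
hole: A = −(92 × 31) = -2852.00, centroid at (199.00, 38.50).
ΣA = 18748.00 mm², ΣAx_c = 2348452.00 mm³, ΣAy_c = 754198.00 mm³.
x_c = 2348452.00/18748.00 = 125.26 mm; y_c = 754198.00/18748.00 = 40.23 mm.

x_c = 125.26 mm, y_c = 40.23 mm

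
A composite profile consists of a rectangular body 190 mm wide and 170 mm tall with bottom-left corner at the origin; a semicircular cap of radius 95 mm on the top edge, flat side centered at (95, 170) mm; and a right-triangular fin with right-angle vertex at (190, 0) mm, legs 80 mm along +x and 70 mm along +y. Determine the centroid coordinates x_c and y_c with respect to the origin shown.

Part | A | x̄ᵢ | ȳᵢ | A·x̄ᵢ | A·ȳᵢ
rectangular body | 32300.00 | 95.00 | 85.00 | 3068500.00 | 2745500.00
semicircular top | 14176.44 | 95.00 | 210.32 | 1346761.50 | 2981577.60
triangular fin | 2800.00 | 216.67 | 23.33 | 606666.67 | 65333.33
Σ | 49276.44 |  |  | 5021928.17 | 5792410.93
x_c = 5021928.17 / 49276.44 = 101.91 mm
y_c = 5792410.93 / 49276.44 = 117.55 mm

x_c = 101.91 mm, y_c = 117.55 mm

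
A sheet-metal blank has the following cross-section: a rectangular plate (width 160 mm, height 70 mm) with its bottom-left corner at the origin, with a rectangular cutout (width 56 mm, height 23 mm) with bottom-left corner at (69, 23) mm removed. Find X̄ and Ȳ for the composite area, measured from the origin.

X̄ = 77.79 mm, Ȳ = 35.06 mm

plate: A = 160 × 70 = 11200.00, centroid at (80.00, 35.00).
hole: A = −(56 × 23) = -1288.00, centroid at (97.00, 34.50).
ΣA = 9912.00 mm², ΣAX̄ = 771064.00 mm³, ΣAȲ = 347564.00 mm³.
X̄ = 771064.00/9912.00 = 77.79 mm; Ȳ = 347564.00/9912.00 = 35.06 mm.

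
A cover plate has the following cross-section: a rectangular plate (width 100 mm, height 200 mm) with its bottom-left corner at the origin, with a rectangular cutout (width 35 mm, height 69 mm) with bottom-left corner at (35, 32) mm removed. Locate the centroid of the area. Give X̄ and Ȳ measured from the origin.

X̄ = 49.66 mm, Ȳ = 104.60 mm

plate: A = 100 × 200 = 20000.00, centroid at (50.00, 100.00).
hole: A = −(35 × 69) = -2415.00, centroid at (52.50, 66.50).
ΣA = 17585.00 mm²
ΣAX̄ = (20000.00)(50.00) + (-2415.00)(52.50) = 873212.50 mm³
ΣAȲ = (20000.00)(100.00) + (-2415.00)(66.50) = 1839402.50 mm³
X̄ = 873212.50 / 17585.00 = 49.66 mm
Ȳ = 1839402.50 / 17585.00 = 104.60 mm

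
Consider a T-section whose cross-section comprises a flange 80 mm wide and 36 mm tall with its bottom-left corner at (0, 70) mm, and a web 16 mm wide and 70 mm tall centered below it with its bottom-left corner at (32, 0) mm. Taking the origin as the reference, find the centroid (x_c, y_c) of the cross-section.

web: A = 16 × 70 = 1120.00, centroid at (40.00, 35.00).
flange: A = 80 × 36 = 2880.00, centroid at (40.00, 88.00).
ΣA = 4000.00 mm²
ΣAx_c = (1120.00)(40.00) + (2880.00)(40.00) = 160000.00 mm³
ΣAy_c = (1120.00)(35.00) + (2880.00)(88.00) = 292640.00 mm³
x_c = 160000.00 / 4000.00 = 40.00 mm
y_c = 292640.00 / 4000.00 = 73.16 mm

x_c = 40.00 mm, y_c = 73.16 mm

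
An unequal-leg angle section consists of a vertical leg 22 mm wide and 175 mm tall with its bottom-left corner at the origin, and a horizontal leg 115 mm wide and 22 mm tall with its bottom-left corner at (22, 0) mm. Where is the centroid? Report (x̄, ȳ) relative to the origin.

vertical leg: A = 22 × 175 = 3850.00, centroid at (11.00, 87.50).
horizontal leg: A = 115 × 22 = 2530.00, centroid at (79.50, 11.00).
ΣA = 6380.00 mm², ΣAx̄ = 243485.00 mm³, ΣAȳ = 364705.00 mm³.
x̄ = 243485.00/6380.00 = 38.16 mm; ȳ = 364705.00/6380.00 = 57.16 mm.

x̄ = 38.16 mm, ȳ = 57.16 mm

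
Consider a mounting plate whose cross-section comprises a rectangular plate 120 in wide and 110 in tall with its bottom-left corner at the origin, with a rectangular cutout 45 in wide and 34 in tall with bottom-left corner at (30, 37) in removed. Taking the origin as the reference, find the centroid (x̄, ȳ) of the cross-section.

x̄ = 60.98 in, ȳ = 55.13 in

plate: A = 120 × 110 = 13200.00, centroid at (60.00, 55.00).
hole: A = −(45 × 34) = -1530.00, centroid at (52.50, 54.00).
ΣA = 11670.00 in²
ΣAx̄ = (13200.00)(60.00) + (-1530.00)(52.50) = 711675.00 in³
ΣAȳ = (13200.00)(55.00) + (-1530.00)(54.00) = 643380.00 in³
x̄ = 711675.00 / 11670.00 = 60.98 in
ȳ = 643380.00 / 11670.00 = 55.13 in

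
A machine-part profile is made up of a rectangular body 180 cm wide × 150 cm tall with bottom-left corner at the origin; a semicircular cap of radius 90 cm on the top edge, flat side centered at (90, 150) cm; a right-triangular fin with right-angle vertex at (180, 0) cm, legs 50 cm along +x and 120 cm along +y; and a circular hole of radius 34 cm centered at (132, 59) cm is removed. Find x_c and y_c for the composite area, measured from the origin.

x_c = 94.28 cm, y_c = 110.64 cm

rectangular body: A = 180 × 150 = 27000.00, centroid at (90.00, 75.00).
semicircular top: A = ½π·90² = 12723.45, centroid at (90.00, 188.20).
triangular fin: A = ½·50·120 = 3000.00, centroid at (196.67, 40.00).
hole: A = −π·34² = -3631.68, centroid at (132.00, 59.00).
ΣA = 39091.77 cm², ΣAx_c = 3685728.62 cm³, ΣAy_c = 4325248.35 cm³.
x_c = 3685728.62/39091.77 = 94.28 cm; y_c = 4325248.35/39091.77 = 110.64 cm.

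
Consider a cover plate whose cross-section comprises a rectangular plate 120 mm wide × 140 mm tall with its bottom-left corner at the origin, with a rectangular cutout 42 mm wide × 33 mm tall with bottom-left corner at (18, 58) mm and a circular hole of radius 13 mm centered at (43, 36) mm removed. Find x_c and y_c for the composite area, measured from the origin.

plate: A = 120 × 140 = 16800.00, centroid at (60.00, 70.00).
hole 1: A = −(42 × 33) = -1386.00, centroid at (39.00, 74.50).
hole 2: A = −π·13² = -530.93, centroid at (43.00, 36.00).
ΣA = 14883.07 mm²
ΣAx_c = (16800.00)(60.00) + (-1386.00)(39.00) + (-530.93)(43.00) = 931116.05 mm³
ΣAy_c = (16800.00)(70.00) + (-1386.00)(74.50) + (-530.93)(36.00) = 1053629.55 mm³
x_c = 931116.05 / 14883.07 = 62.56 mm
y_c = 1053629.55 / 14883.07 = 70.79 mm

x_c = 62.56 mm, y_c = 70.79 mm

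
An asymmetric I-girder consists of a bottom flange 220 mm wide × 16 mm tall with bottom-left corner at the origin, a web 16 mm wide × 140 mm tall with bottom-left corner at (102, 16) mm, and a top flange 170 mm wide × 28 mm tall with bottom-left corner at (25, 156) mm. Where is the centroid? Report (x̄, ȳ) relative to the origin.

bottom flange: A = 220 × 16 = 3520.00, centroid at (110.00, 8.00).
web: A = 16 × 140 = 2240.00, centroid at (110.00, 86.00).
top flange: A = 170 × 28 = 4760.00, centroid at (110.00, 170.00).
ΣA = 10520.00 mm², ΣAx̄ = 1157200.00 mm³, ΣAȳ = 1030000.00 mm³.
x̄ = 1157200.00/10520.00 = 110.00 mm; ȳ = 1030000.00/10520.00 = 97.91 mm.

x̄ = 110.00 mm, ȳ = 97.91 mm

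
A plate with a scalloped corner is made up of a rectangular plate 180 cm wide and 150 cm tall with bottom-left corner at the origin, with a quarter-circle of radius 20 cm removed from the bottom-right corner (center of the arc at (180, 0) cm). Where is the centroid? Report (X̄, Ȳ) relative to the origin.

X̄ = 89.04 cm, Ȳ = 75.78 cm

plate: A = 180 × 150 = 27000.00, centroid at (90.00, 75.00).
removed quarter-circle: A = −¼π·20² = -314.16, centroid at (171.51, 8.49).
ΣA = 26685.84 cm², ΣAX̄ = 2376118.00 cm³, ΣAȲ = 2022333.33 cm³.
X̄ = 2376118.00/26685.84 = 89.04 cm; Ȳ = 2022333.33/26685.84 = 75.78 cm.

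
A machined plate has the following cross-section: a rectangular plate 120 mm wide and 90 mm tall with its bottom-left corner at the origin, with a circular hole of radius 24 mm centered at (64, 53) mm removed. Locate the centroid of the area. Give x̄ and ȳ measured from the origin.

Part | A | x̄ᵢ | ȳᵢ | A·x̄ᵢ | A·ȳᵢ
plate | 10800.00 | 60.00 | 45.00 | 648000.00 | 486000.00
hole | -1809.56 | 64.00 | 53.00 | -115811.67 | -95906.54
Σ | 8990.44 |  |  | 532188.33 | 390093.46
x̄ = 532188.33 / 8990.44 = 59.19 mm
ȳ = 390093.46 / 8990.44 = 43.39 mm

x̄ = 59.19 mm, ȳ = 43.39 mm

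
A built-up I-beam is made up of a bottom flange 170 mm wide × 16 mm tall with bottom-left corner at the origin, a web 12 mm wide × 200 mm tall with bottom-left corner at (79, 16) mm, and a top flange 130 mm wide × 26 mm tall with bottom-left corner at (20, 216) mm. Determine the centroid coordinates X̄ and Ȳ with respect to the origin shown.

X̄ = 85.00 mm, Ȳ = 126.37 mm

bottom flange: A = 170 × 16 = 2720.00, centroid at (85.00, 8.00).
web: A = 12 × 200 = 2400.00, centroid at (85.00, 116.00).
top flange: A = 130 × 26 = 3380.00, centroid at (85.00, 229.00).
ΣA = 8500.00 mm²
ΣAX̄ = (2720.00)(85.00) + (2400.00)(85.00) + (3380.00)(85.00) = 722500.00 mm³
ΣAȲ = (2720.00)(8.00) + (2400.00)(116.00) + (3380.00)(229.00) = 1074180.00 mm³
X̄ = 722500.00 / 8500.00 = 85.00 mm
Ȳ = 1074180.00 / 8500.00 = 126.37 mm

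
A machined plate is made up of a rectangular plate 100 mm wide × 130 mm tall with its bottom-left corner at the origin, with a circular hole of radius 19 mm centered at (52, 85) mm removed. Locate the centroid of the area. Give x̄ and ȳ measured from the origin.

x̄ = 49.81 mm, ȳ = 63.09 mm

plate: A = 100 × 130 = 13000.00, centroid at (50.00, 65.00).
hole: A = −π·19² = -1134.11, centroid at (52.00, 85.00).
ΣA = 11865.89 mm², ΣAx̄ = 591026.02 mm³, ΣAȳ = 748600.23 mm³.
x̄ = 591026.02/11865.89 = 49.81 mm; ȳ = 748600.23/11865.89 = 63.09 mm.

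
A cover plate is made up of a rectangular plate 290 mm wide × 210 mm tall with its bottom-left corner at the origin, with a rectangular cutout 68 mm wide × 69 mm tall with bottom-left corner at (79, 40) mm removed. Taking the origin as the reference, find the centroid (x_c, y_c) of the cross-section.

plate: A = 290 × 210 = 60900.00, centroid at (145.00, 105.00).
hole: A = −(68 × 69) = -4692.00, centroid at (113.00, 74.50).
ΣA = 56208.00 mm²
ΣAx_c = (60900.00)(145.00) + (-4692.00)(113.00) = 8300304.00 mm³
ΣAy_c = (60900.00)(105.00) + (-4692.00)(74.50) = 6044946.00 mm³
x_c = 8300304.00 / 56208.00 = 147.67 mm
y_c = 6044946.00 / 56208.00 = 107.55 mm

x_c = 147.67 mm, y_c = 107.55 mm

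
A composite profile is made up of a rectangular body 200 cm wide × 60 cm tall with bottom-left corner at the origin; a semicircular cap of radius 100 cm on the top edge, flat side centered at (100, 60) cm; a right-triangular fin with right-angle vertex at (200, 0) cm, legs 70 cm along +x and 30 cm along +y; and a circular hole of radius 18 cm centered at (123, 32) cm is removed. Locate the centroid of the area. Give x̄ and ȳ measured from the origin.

x̄ = 103.82 cm, ȳ = 70.19 cm

rectangular body: A = 200 × 60 = 12000.00, centroid at (100.00, 30.00).
semicircular top: A = ½π·100² = 15707.96, centroid at (100.00, 102.44).
triangular fin: A = ½·70·30 = 1050.00, centroid at (223.33, 10.00).
hole: A = −π·18² = -1017.88, centroid at (123.00, 32.00).
ΣA = 27740.09 cm²
ΣAx̄ = (12000.00)(100.00) + (15707.96)(100.00) + (1050.00)(223.33) + (-1017.88)(123.00) = 2880097.58 cm³
ΣAȳ = (12000.00)(30.00) + (15707.96)(102.44) + (1050.00)(10.00) + (-1017.88)(32.00) = 1947072.43 cm³
x̄ = 2880097.58 / 27740.09 = 103.82 cm
ȳ = 1947072.43 / 27740.09 = 70.19 cm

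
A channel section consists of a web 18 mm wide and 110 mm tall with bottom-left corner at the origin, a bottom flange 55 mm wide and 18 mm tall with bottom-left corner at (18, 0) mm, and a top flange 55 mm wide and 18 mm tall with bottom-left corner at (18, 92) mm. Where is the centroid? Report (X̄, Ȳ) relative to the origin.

Part | A | x̄ᵢ | ȳᵢ | A·x̄ᵢ | A·ȳᵢ
web | 1980.00 | 9.00 | 55.00 | 17820.00 | 108900.00
bottom flange | 990.00 | 45.50 | 9.00 | 45045.00 | 8910.00
top flange | 990.00 | 45.50 | 101.00 | 45045.00 | 99990.00
Σ | 3960.00 |  |  | 107910.00 | 217800.00
X̄ = 107910.00 / 3960.00 = 27.25 mm
Ȳ = 217800.00 / 3960.00 = 55.00 mm

X̄ = 27.25 mm, Ȳ = 55.00 mm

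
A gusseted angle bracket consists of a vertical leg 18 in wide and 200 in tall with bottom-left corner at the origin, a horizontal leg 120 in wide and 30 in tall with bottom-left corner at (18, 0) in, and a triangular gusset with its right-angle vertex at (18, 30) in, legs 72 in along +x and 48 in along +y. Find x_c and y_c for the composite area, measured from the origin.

Part | A | x̄ᵢ | ȳᵢ | A·x̄ᵢ | A·ȳᵢ
vertical leg | 3600.00 | 9.00 | 100.00 | 32400.00 | 360000.00
horizontal leg | 3600.00 | 78.00 | 15.00 | 280800.00 | 54000.00
gusset | 1728.00 | 42.00 | 46.00 | 72576.00 | 79488.00
Σ | 8928.00 |  |  | 385776.00 | 493488.00
x_c = 385776.00 / 8928.00 = 43.21 in
y_c = 493488.00 / 8928.00 = 55.27 in

x_c = 43.21 in, y_c = 55.27 in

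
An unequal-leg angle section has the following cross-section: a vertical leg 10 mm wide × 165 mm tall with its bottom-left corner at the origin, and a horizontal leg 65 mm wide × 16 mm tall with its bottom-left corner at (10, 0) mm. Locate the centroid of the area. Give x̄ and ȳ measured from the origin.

vertical leg: A = 10 × 165 = 1650.00, centroid at (5.00, 82.50).
horizontal leg: A = 65 × 16 = 1040.00, centroid at (42.50, 8.00).
ΣA = 2690.00 mm²
ΣAx̄ = (1650.00)(5.00) + (1040.00)(42.50) = 52450.00 mm³
ΣAȳ = (1650.00)(82.50) + (1040.00)(8.00) = 144445.00 mm³
x̄ = 52450.00 / 2690.00 = 19.50 mm
ȳ = 144445.00 / 2690.00 = 53.70 mm

x̄ = 19.50 mm, ȳ = 53.70 mm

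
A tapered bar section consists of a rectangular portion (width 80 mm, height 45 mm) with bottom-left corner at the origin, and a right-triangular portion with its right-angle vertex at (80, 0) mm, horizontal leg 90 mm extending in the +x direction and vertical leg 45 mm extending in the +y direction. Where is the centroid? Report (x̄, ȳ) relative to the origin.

rectangular portion: A = 80 × 45 = 3600.00, centroid at (40.00, 22.50).
triangular portion: A = ½·90·45 = 2025.00, centroid at (110.00, 15.00).
ΣA = 5625.00 mm², ΣAx̄ = 366750.00 mm³, ΣAȳ = 111375.00 mm³.
x̄ = 366750.00/5625.00 = 65.20 mm; ȳ = 111375.00/5625.00 = 19.80 mm.

x̄ = 65.20 mm, ȳ = 19.80 mm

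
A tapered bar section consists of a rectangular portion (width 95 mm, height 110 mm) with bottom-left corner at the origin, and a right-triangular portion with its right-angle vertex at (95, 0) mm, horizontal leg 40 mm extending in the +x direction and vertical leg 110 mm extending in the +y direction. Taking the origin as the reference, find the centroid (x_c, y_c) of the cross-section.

x_c = 58.08 mm, y_c = 51.81 mm

rectangular portion: A = 95 × 110 = 10450.00, centroid at (47.50, 55.00).
triangular portion: A = ½·40·110 = 2200.00, centroid at (108.33, 36.67).
ΣA = 12650.00 mm²
ΣAx_c = (10450.00)(47.50) + (2200.00)(108.33) = 734708.33 mm³
ΣAy_c = (10450.00)(55.00) + (2200.00)(36.67) = 655416.67 mm³
x_c = 734708.33 / 12650.00 = 58.08 mm
y_c = 655416.67 / 12650.00 = 51.81 mm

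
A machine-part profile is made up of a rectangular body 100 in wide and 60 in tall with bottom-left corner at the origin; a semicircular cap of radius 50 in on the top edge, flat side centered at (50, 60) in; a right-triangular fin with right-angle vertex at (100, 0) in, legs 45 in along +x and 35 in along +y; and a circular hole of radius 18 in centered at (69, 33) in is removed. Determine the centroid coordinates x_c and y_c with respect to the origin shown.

x_c = 53.28 in, y_c = 48.94 in

Part | A | x̄ᵢ | ȳᵢ | A·x̄ᵢ | A·ȳᵢ
rectangular body | 6000.00 | 50.00 | 30.00 | 300000.00 | 180000.00
semicircular top | 3926.99 | 50.00 | 81.22 | 196349.54 | 318952.78
triangular fin | 787.50 | 115.00 | 11.67 | 90562.50 | 9187.50
hole | -1017.88 | 69.00 | 33.00 | -70233.45 | -33589.91
Σ | 9696.61 |  |  | 516678.60 | 474550.37
x_c = 516678.60 / 9696.61 = 53.28 in
y_c = 474550.37 / 9696.61 = 48.94 in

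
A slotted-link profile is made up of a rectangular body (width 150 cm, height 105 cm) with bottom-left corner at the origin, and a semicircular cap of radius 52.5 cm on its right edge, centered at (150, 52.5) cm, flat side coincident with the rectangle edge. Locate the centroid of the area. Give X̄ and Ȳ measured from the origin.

X̄ = 95.98 cm, Ȳ = 52.50 cm

rectangular body: A = 150 × 105 = 15750.00, centroid at (75.00, 52.50).
semicircular end: A = ½π·52.5² = 4329.51, centroid at (172.28, 52.50).
ΣA = 20079.51 cm², ΣAX̄ = 1927144.86 cm³, ΣAȲ = 1054174.14 cm³.
X̄ = 1927144.86/20079.51 = 95.98 cm; Ȳ = 1054174.14/20079.51 = 52.50 cm.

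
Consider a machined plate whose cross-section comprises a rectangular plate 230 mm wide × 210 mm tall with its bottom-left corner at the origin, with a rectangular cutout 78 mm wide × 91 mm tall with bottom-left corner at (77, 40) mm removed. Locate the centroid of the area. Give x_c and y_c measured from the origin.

x_c = 114.83 mm, y_c = 108.36 mm

plate: A = 230 × 210 = 48300.00, centroid at (115.00, 105.00).
hole: A = −(78 × 91) = -7098.00, centroid at (116.00, 85.50).
ΣA = 41202.00 mm²
ΣAx_c = (48300.00)(115.00) + (-7098.00)(116.00) = 4731132.00 mm³
ΣAy_c = (48300.00)(105.00) + (-7098.00)(85.50) = 4464621.00 mm³
x_c = 4731132.00 / 41202.00 = 114.83 mm
y_c = 4464621.00 / 41202.00 = 108.36 mm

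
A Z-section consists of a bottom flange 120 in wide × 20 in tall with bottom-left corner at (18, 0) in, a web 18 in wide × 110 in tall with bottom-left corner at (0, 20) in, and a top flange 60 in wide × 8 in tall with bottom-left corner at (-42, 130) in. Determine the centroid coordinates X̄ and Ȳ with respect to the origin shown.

X̄ = 41.00 in, Ȳ = 48.73 in

Part | A | x̄ᵢ | ȳᵢ | A·x̄ᵢ | A·ȳᵢ
bottom flange | 2400.00 | 78.00 | 10.00 | 187200.00 | 24000.00
web | 1980.00 | 9.00 | 75.00 | 17820.00 | 148500.00
top flange | 480.00 | -12.00 | 134.00 | -5760.00 | 64320.00
Σ | 4860.00 |  |  | 199260.00 | 236820.00
X̄ = 199260.00 / 4860.00 = 41.00 in
Ȳ = 236820.00 / 4860.00 = 48.73 in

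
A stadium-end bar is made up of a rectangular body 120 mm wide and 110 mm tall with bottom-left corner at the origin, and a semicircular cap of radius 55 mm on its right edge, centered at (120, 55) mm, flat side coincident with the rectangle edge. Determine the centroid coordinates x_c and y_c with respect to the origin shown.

rectangular body: A = 120 × 110 = 13200.00, centroid at (60.00, 55.00).
semicircular end: A = ½π·55² = 4751.66, centroid at (143.34, 55.00).
ΣA = 17951.66 mm²
ΣAx_c = (13200.00)(60.00) + (4751.66)(143.34) = 1473115.73 mm³
ΣAy_c = (13200.00)(55.00) + (4751.66)(55.00) = 987341.24 mm³
x_c = 1473115.73 / 17951.66 = 82.06 mm
y_c = 987341.24 / 17951.66 = 55.00 mm

x_c = 82.06 mm, y_c = 55.00 mm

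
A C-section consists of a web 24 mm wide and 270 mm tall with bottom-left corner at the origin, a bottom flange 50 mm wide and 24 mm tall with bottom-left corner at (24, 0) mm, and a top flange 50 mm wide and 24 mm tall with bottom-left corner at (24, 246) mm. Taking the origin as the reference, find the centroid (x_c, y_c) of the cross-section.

x_c = 22.00 mm, y_c = 135.00 mm

web: A = 24 × 270 = 6480.00, centroid at (12.00, 135.00).
bottom flange: A = 50 × 24 = 1200.00, centroid at (49.00, 12.00).
top flange: A = 50 × 24 = 1200.00, centroid at (49.00, 258.00).
ΣA = 8880.00 mm², ΣAx_c = 195360.00 mm³, ΣAy_c = 1198800.00 mm³.
x_c = 195360.00/8880.00 = 22.00 mm; y_c = 1198800.00/8880.00 = 135.00 mm.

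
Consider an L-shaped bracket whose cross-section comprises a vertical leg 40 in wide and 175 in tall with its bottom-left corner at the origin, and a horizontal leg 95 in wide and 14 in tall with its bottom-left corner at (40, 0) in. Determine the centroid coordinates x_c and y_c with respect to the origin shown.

vertical leg: A = 40 × 175 = 7000.00, centroid at (20.00, 87.50).
horizontal leg: A = 95 × 14 = 1330.00, centroid at (87.50, 7.00).
ΣA = 8330.00 in²
ΣAx_c = (7000.00)(20.00) + (1330.00)(87.50) = 256375.00 in³
ΣAy_c = (7000.00)(87.50) + (1330.00)(7.00) = 621810.00 in³
x_c = 256375.00 / 8330.00 = 30.78 in
y_c = 621810.00 / 8330.00 = 74.65 in

x_c = 30.78 in, y_c = 74.65 in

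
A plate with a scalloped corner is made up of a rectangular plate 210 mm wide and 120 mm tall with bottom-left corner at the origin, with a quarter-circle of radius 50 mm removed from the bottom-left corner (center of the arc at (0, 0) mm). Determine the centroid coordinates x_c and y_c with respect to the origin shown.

Part | A | x̄ᵢ | ȳᵢ | A·x̄ᵢ | A·ȳᵢ
plate | 25200.00 | 105.00 | 60.00 | 2646000.00 | 1512000.00
removed quarter-circle | -1963.50 | 21.22 | 21.22 | -41666.67 | -41666.67
Σ | 23236.50 |  |  | 2604333.33 | 1470333.33
x_c = 2604333.33 / 23236.50 = 112.08 mm
y_c = 1470333.33 / 23236.50 = 63.28 mm

x_c = 112.08 mm, y_c = 63.28 mm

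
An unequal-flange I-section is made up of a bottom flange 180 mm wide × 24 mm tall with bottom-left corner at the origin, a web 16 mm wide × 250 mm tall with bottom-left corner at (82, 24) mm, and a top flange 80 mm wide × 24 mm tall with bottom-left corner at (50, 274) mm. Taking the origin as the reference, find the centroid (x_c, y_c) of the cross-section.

Part | A | x̄ᵢ | ȳᵢ | A·x̄ᵢ | A·ȳᵢ
bottom flange | 4320.00 | 90.00 | 12.00 | 388800.00 | 51840.00
web | 4000.00 | 90.00 | 149.00 | 360000.00 | 596000.00
top flange | 1920.00 | 90.00 | 286.00 | 172800.00 | 549120.00
Σ | 10240.00 |  |  | 921600.00 | 1196960.00
x_c = 921600.00 / 10240.00 = 90.00 mm
y_c = 1196960.00 / 10240.00 = 116.89 mm

x_c = 90.00 mm, y_c = 116.89 mm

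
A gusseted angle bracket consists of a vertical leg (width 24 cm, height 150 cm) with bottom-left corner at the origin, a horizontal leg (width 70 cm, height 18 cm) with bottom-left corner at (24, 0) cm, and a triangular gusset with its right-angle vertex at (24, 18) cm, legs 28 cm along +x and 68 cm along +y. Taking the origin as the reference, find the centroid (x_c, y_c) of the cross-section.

x_c = 25.68 cm, y_c = 55.07 cm

vertical leg: A = 24 × 150 = 3600.00, centroid at (12.00, 75.00).
horizontal leg: A = 70 × 18 = 1260.00, centroid at (59.00, 9.00).
gusset: A = ½·28·68 = 952.00, centroid at (33.33, 40.67).
ΣA = 5812.00 cm²
ΣAx_c = (3600.00)(12.00) + (1260.00)(59.00) + (952.00)(33.33) = 149273.33 cm³
ΣAy_c = (3600.00)(75.00) + (1260.00)(9.00) + (952.00)(40.67) = 320054.67 cm³
x_c = 149273.33 / 5812.00 = 25.68 cm
y_c = 320054.67 / 5812.00 = 55.07 cm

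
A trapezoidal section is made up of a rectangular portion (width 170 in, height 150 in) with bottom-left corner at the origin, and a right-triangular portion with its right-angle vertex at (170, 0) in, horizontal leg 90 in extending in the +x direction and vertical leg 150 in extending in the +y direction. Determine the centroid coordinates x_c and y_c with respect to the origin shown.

x_c = 109.07 in, y_c = 69.77 in

rectangular portion: A = 170 × 150 = 25500.00, centroid at (85.00, 75.00).
triangular portion: A = ½·90·150 = 6750.00, centroid at (200.00, 50.00).
ΣA = 32250.00 in²
ΣAx_c = (25500.00)(85.00) + (6750.00)(200.00) = 3517500.00 in³
ΣAy_c = (25500.00)(75.00) + (6750.00)(50.00) = 2250000.00 in³
x_c = 3517500.00 / 32250.00 = 109.07 in
y_c = 2250000.00 / 32250.00 = 69.77 in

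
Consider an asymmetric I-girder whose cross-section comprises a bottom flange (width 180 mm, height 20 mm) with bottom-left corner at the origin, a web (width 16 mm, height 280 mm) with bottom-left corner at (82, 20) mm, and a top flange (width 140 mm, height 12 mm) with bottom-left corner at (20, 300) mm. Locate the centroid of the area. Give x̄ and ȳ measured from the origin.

bottom flange: A = 180 × 20 = 3600.00, centroid at (90.00, 10.00).
web: A = 16 × 280 = 4480.00, centroid at (90.00, 160.00).
top flange: A = 140 × 12 = 1680.00, centroid at (90.00, 306.00).
ΣA = 9760.00 mm²
ΣAx̄ = (3600.00)(90.00) + (4480.00)(90.00) + (1680.00)(90.00) = 878400.00 mm³
ΣAȳ = (3600.00)(10.00) + (4480.00)(160.00) + (1680.00)(306.00) = 1266880.00 mm³
x̄ = 878400.00 / 9760.00 = 90.00 mm
ȳ = 1266880.00 / 9760.00 = 129.80 mm

x̄ = 90.00 mm, ȳ = 129.80 mm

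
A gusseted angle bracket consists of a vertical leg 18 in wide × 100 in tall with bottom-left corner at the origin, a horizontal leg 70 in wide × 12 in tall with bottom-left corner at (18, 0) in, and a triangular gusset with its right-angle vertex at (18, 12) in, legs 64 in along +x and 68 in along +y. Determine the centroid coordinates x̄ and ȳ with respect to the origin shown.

Part | A | x̄ᵢ | ȳᵢ | A·x̄ᵢ | A·ȳᵢ
vertical leg | 1800.00 | 9.00 | 50.00 | 16200.00 | 90000.00
horizontal leg | 840.00 | 53.00 | 6.00 | 44520.00 | 5040.00
gusset | 2176.00 | 39.33 | 34.67 | 85589.33 | 75434.67
Σ | 4816.00 |  |  | 146309.33 | 170474.67
x̄ = 146309.33 / 4816.00 = 30.38 in
ȳ = 170474.67 / 4816.00 = 35.40 in

x̄ = 30.38 in, ȳ = 35.40 in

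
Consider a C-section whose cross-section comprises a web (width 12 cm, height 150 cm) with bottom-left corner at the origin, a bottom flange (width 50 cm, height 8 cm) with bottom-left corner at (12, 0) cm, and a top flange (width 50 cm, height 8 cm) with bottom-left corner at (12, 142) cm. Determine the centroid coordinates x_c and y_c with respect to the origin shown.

x_c = 15.54 cm, y_c = 75.00 cm

web: A = 12 × 150 = 1800.00, centroid at (6.00, 75.00).
bottom flange: A = 50 × 8 = 400.00, centroid at (37.00, 4.00).
top flange: A = 50 × 8 = 400.00, centroid at (37.00, 146.00).
ΣA = 2600.00 cm²
ΣAx_c = (1800.00)(6.00) + (400.00)(37.00) + (400.00)(37.00) = 40400.00 cm³
ΣAy_c = (1800.00)(75.00) + (400.00)(4.00) + (400.00)(146.00) = 195000.00 cm³
x_c = 40400.00 / 2600.00 = 15.54 cm
y_c = 195000.00 / 2600.00 = 75.00 cm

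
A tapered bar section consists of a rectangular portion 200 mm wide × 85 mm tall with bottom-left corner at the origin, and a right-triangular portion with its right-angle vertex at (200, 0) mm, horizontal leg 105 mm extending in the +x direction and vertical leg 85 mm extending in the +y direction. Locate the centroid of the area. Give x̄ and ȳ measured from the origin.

x̄ = 128.07 mm, ȳ = 39.55 mm

rectangular portion: A = 200 × 85 = 17000.00, centroid at (100.00, 42.50).
triangular portion: A = ½·105·85 = 4462.50, centroid at (235.00, 28.33).
ΣA = 21462.50 mm², ΣAx̄ = 2748687.50 mm³, ΣAȳ = 848937.50 mm³.
x̄ = 2748687.50/21462.50 = 128.07 mm; ȳ = 848937.50/21462.50 = 39.55 mm.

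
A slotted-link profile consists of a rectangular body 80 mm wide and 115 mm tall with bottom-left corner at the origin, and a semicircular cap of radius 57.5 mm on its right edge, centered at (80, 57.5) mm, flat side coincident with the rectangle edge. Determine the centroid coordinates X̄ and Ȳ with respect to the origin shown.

rectangular body: A = 80 × 115 = 9200.00, centroid at (40.00, 57.50).
semicircular end: A = ½π·57.5² = 5193.45, centroid at (104.40, 57.50).
ΣA = 14393.45 mm², ΣAX̄ = 910215.21 mm³, ΣAȲ = 827623.11 mm³.
X̄ = 910215.21/14393.45 = 63.24 mm; Ȳ = 827623.11/14393.45 = 57.50 mm.

X̄ = 63.24 mm, Ȳ = 57.50 mm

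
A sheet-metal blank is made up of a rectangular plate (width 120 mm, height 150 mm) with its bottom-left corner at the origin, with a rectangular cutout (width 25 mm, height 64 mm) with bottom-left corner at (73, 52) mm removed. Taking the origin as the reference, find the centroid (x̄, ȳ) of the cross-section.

x̄ = 57.51 mm, ȳ = 74.12 mm

Part | A | x̄ᵢ | ȳᵢ | A·x̄ᵢ | A·ȳᵢ
plate | 18000.00 | 60.00 | 75.00 | 1080000.00 | 1350000.00
hole | -1600.00 | 85.50 | 84.00 | -136800.00 | -134400.00
Σ | 16400.00 |  |  | 943200.00 | 1215600.00
x̄ = 943200.00 / 16400.00 = 57.51 mm
ȳ = 1215600.00 / 16400.00 = 74.12 mm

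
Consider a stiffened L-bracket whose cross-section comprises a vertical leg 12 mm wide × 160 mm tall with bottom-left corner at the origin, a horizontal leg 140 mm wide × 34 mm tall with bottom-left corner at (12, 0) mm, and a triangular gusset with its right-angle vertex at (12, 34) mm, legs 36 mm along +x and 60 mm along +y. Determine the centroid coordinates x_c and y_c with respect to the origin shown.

vertical leg: A = 12 × 160 = 1920.00, centroid at (6.00, 80.00).
horizontal leg: A = 140 × 34 = 4760.00, centroid at (82.00, 17.00).
gusset: A = ½·36·60 = 1080.00, centroid at (24.00, 54.00).
ΣA = 7760.00 mm²
ΣAx_c = (1920.00)(6.00) + (4760.00)(82.00) + (1080.00)(24.00) = 427760.00 mm³
ΣAy_c = (1920.00)(80.00) + (4760.00)(17.00) + (1080.00)(54.00) = 292840.00 mm³
x_c = 427760.00 / 7760.00 = 55.12 mm
y_c = 292840.00 / 7760.00 = 37.74 mm

x_c = 55.12 mm, y_c = 37.74 mm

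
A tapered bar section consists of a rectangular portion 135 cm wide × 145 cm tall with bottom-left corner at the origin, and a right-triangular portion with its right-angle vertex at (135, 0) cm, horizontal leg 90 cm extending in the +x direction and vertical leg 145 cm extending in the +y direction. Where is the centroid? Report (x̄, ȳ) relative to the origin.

x̄ = 91.88 cm, ȳ = 66.46 cm

Part | A | x̄ᵢ | ȳᵢ | A·x̄ᵢ | A·ȳᵢ
rectangular portion | 19575.00 | 67.50 | 72.50 | 1321312.50 | 1419187.50
triangular portion | 6525.00 | 165.00 | 48.33 | 1076625.00 | 315375.00
Σ | 26100.00 |  |  | 2397937.50 | 1734562.50
x̄ = 2397937.50 / 26100.00 = 91.88 cm
ȳ = 1734562.50 / 26100.00 = 66.46 cm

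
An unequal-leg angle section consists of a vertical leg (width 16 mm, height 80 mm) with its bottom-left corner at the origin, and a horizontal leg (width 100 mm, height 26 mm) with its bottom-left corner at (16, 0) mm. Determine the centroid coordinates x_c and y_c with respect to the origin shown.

x_c = 46.87 mm, y_c = 21.91 mm

vertical leg: A = 16 × 80 = 1280.00, centroid at (8.00, 40.00).
horizontal leg: A = 100 × 26 = 2600.00, centroid at (66.00, 13.00).
ΣA = 3880.00 mm², ΣAx_c = 181840.00 mm³, ΣAy_c = 85000.00 mm³.
x_c = 181840.00/3880.00 = 46.87 mm; y_c = 85000.00/3880.00 = 21.91 mm.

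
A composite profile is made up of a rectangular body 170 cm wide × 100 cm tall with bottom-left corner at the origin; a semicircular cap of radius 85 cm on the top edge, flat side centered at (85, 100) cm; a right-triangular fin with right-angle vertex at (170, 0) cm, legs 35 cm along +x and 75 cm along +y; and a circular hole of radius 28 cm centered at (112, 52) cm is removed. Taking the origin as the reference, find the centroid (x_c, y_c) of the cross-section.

rectangular body: A = 170 × 100 = 17000.00, centroid at (85.00, 50.00).
semicircular top: A = ½π·85² = 11349.00, centroid at (85.00, 136.08).
triangular fin: A = ½·35·75 = 1312.50, centroid at (181.67, 25.00).
hole: A = −π·28² = -2463.01, centroid at (112.00, 52.00).
ΣA = 27198.49 cm²
ΣAx_c = (17000.00)(85.00) + (11349.00)(85.00) + (1312.50)(181.67) + (-2463.01)(112.00) = 2372245.83 cm³
ΣAy_c = (17000.00)(50.00) + (11349.00)(136.08) + (1312.50)(25.00) + (-2463.01)(52.00) = 2299053.06 cm³
x_c = 2372245.83 / 27198.49 = 87.22 cm
y_c = 2299053.06 / 27198.49 = 84.53 cm

x_c = 87.22 cm, y_c = 84.53 cm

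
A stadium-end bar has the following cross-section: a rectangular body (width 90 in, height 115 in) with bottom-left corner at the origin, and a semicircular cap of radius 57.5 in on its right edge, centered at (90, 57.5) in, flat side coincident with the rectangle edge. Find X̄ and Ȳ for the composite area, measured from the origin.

X̄ = 68.19 in, Ȳ = 57.50 in

Part | A | x̄ᵢ | ȳᵢ | A·x̄ᵢ | A·ȳᵢ
rectangular body | 10350.00 | 45.00 | 57.50 | 465750.00 | 595125.00
semicircular end | 5193.45 | 114.40 | 57.50 | 594149.67 | 298623.11
Σ | 15543.45 |  |  | 1059899.67 | 893748.11
X̄ = 1059899.67 / 15543.45 = 68.19 in
Ȳ = 893748.11 / 15543.45 = 57.50 in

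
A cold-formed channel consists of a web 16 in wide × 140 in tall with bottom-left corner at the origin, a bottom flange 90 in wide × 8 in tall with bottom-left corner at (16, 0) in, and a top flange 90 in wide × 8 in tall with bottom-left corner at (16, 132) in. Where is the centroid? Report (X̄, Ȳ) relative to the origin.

web: A = 16 × 140 = 2240.00, centroid at (8.00, 70.00).
bottom flange: A = 90 × 8 = 720.00, centroid at (61.00, 4.00).
top flange: A = 90 × 8 = 720.00, centroid at (61.00, 136.00).
ΣA = 3680.00 in², ΣAX̄ = 105760.00 in³, ΣAȲ = 257600.00 in³.
X̄ = 105760.00/3680.00 = 28.74 in; Ȳ = 257600.00/3680.00 = 70.00 in.

X̄ = 28.74 in, Ȳ = 70.00 in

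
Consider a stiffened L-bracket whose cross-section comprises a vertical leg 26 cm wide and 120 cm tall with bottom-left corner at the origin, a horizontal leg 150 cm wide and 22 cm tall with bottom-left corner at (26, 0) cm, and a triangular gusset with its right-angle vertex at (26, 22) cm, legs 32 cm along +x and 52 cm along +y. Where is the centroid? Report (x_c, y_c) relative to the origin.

Part | A | x̄ᵢ | ȳᵢ | A·x̄ᵢ | A·ȳᵢ
vertical leg | 3120.00 | 13.00 | 60.00 | 40560.00 | 187200.00
horizontal leg | 3300.00 | 101.00 | 11.00 | 333300.00 | 36300.00
gusset | 832.00 | 36.67 | 39.33 | 30506.67 | 32725.33
Σ | 7252.00 |  |  | 404366.67 | 256225.33
x_c = 404366.67 / 7252.00 = 55.76 cm
y_c = 256225.33 / 7252.00 = 35.33 cm

x_c = 55.76 cm, y_c = 35.33 cm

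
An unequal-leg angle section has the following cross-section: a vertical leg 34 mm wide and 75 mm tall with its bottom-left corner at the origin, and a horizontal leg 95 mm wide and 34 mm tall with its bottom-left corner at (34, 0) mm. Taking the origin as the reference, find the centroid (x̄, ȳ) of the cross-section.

x̄ = 53.04 mm, ȳ = 26.04 mm

vertical leg: A = 34 × 75 = 2550.00, centroid at (17.00, 37.50).
horizontal leg: A = 95 × 34 = 3230.00, centroid at (81.50, 17.00).
ΣA = 5780.00 mm²
ΣAx̄ = (2550.00)(17.00) + (3230.00)(81.50) = 306595.00 mm³
ΣAȳ = (2550.00)(37.50) + (3230.00)(17.00) = 150535.00 mm³
x̄ = 306595.00 / 5780.00 = 53.04 mm
ȳ = 150535.00 / 5780.00 = 26.04 mm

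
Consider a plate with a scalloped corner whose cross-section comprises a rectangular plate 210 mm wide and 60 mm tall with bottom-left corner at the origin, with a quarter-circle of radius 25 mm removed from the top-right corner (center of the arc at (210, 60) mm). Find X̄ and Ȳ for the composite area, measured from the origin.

X̄ = 101.17 mm, Ȳ = 29.21 mm

plate: A = 210 × 60 = 12600.00, centroid at (105.00, 30.00).
removed quarter-circle: A = −¼π·25² = -490.87, centroid at (199.39, 49.39).
ΣA = 12109.13 mm²
ΣAX̄ = (12600.00)(105.00) + (-490.87)(199.39) = 1225124.82 mm³
ΣAȲ = (12600.00)(30.00) + (-490.87)(49.39) = 353755.90 mm³
X̄ = 1225124.82 / 12109.13 = 101.17 mm
Ȳ = 353755.90 / 12109.13 = 29.21 mm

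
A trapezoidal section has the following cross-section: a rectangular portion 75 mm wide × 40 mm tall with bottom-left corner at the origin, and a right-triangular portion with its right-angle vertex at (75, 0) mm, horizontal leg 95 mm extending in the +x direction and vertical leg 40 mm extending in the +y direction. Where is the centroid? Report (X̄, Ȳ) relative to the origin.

X̄ = 64.32 mm, Ȳ = 17.41 mm

Part | A | x̄ᵢ | ȳᵢ | A·x̄ᵢ | A·ȳᵢ
rectangular portion | 3000.00 | 37.50 | 20.00 | 112500.00 | 60000.00
triangular portion | 1900.00 | 106.67 | 13.33 | 202666.67 | 25333.33
Σ | 4900.00 |  |  | 315166.67 | 85333.33
X̄ = 315166.67 / 4900.00 = 64.32 mm
Ȳ = 85333.33 / 4900.00 = 17.41 mm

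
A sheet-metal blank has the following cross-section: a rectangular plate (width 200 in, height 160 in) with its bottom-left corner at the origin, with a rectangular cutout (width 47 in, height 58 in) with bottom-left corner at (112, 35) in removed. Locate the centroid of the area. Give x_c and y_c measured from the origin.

plate: A = 200 × 160 = 32000.00, centroid at (100.00, 80.00).
hole: A = −(47 × 58) = -2726.00, centroid at (135.50, 64.00).
ΣA = 29274.00 in², ΣAx_c = 2830627.00 in³, ΣAy_c = 2385536.00 in³.
x_c = 2830627.00/29274.00 = 96.69 in; y_c = 2385536.00/29274.00 = 81.49 in.

x_c = 96.69 in, y_c = 81.49 in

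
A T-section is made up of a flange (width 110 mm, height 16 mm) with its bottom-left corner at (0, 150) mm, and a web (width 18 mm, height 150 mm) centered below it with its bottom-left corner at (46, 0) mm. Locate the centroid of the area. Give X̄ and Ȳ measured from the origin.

web: A = 18 × 150 = 2700.00, centroid at (55.00, 75.00).
flange: A = 110 × 16 = 1760.00, centroid at (55.00, 158.00).
ΣA = 4460.00 mm², ΣAX̄ = 245300.00 mm³, ΣAȲ = 480580.00 mm³.
X̄ = 245300.00/4460.00 = 55.00 mm; Ȳ = 480580.00/4460.00 = 107.75 mm.

X̄ = 55.00 mm, Ȳ = 107.75 mm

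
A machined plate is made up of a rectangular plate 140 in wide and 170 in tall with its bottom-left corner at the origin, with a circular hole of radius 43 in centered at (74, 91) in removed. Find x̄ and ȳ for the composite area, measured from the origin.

plate: A = 140 × 170 = 23800.00, centroid at (70.00, 85.00).
hole: A = −π·43² = -5808.80, centroid at (74.00, 91.00).
ΣA = 17991.20 in²
ΣAx̄ = (23800.00)(70.00) + (-5808.80)(74.00) = 1236148.44 in³
ΣAȳ = (23800.00)(85.00) + (-5808.80)(91.00) = 1494398.76 in³
x̄ = 1236148.44 / 17991.20 = 68.71 in
ȳ = 1494398.76 / 17991.20 = 83.06 in

x̄ = 68.71 in, ȳ = 83.06 in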